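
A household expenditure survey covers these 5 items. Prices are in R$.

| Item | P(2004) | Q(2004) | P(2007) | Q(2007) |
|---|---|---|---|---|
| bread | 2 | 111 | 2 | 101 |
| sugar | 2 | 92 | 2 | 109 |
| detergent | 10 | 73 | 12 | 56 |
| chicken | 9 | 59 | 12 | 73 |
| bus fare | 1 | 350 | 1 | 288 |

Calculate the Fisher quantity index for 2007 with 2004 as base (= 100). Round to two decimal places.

Laspeyres component (base-period weights):
ΣP(2004)Q(2007) = 2×101 + 2×109 + 10×56 + 9×73 + 1×288 = 202 + 218 + 560 + 657 + 288 = 1925
ΣP(2004)Q(2004) = 2×111 + 2×92 + 10×73 + 9×59 + 1×350 = 222 + 184 + 730 + 531 + 350 = 2017
L = 1925 / 2017 × 100 = 95.4388
Paasche component (current-period weights):
ΣP(2007)Q(2007) = 2×101 + 2×109 + 12×56 + 12×73 + 1×288 = 202 + 218 + 672 + 876 + 288 = 2256
ΣP(2007)Q(2004) = 2×111 + 2×92 + 12×73 + 12×59 + 1×350 = 222 + 184 + 876 + 708 + 350 = 2340
P = 2256 / 2340 × 100 = 96.4103
Fisher = √(L × P) = √(95.4388 × 96.4103) = 95.9233

95.92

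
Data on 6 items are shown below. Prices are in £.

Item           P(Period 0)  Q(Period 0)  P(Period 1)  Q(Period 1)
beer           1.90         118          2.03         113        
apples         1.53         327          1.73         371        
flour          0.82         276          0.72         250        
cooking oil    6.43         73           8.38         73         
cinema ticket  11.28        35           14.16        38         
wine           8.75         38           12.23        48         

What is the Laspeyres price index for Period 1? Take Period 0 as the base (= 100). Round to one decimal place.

120.0

Laspeyres price index uses base-period quantities as weights.
ΣP(Period 1)·Q(Period 0) = 2.03×118 + 1.73×327 + 0.72×276 + 8.38×73 + 14.16×35 + 12.23×38 = 239.54 + 565.71 + 198.72 + 611.74 + 495.6 + 464.74 = 2576.05
ΣP(Period 0)·Q(Period 0) = 1.90×118 + 1.53×327 + 0.82×276 + 6.43×73 + 11.28×35 + 8.75×38 = 224.2 + 500.31 + 226.32 + 469.39 + 394.8 + 332.5 = 2147.52
Index = 2576.05 / 2147.52 × 100 = 119.9546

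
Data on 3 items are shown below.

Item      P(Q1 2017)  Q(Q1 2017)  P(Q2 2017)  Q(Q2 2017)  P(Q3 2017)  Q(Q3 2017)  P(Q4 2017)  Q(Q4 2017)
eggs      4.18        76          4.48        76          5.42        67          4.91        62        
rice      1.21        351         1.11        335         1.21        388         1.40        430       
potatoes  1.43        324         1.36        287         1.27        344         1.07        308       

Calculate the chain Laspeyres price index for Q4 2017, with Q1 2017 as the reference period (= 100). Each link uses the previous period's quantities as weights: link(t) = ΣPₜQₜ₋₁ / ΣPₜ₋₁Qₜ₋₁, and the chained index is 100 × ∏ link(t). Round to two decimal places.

Link Q1 2017→Q2 2017:
ΣP(Q2 2017)Q(Q1 2017) = 4.48×76 + 1.11×351 + 1.36×324 = 340.48 + 389.61 + 440.64 = 1170.73
ΣP(Q1 2017)Q(Q1 2017) = 4.18×76 + 1.21×351 + 1.43×324 = 317.68 + 424.71 + 463.32 = 1205.71
link = 1170.73/1205.71 = 0.970988
Link Q2 2017→Q3 2017:
ΣP(Q3 2017)Q(Q2 2017) = 5.42×76 + 1.21×335 + 1.27×287 = 411.92 + 405.35 + 364.49 = 1181.76
ΣP(Q2 2017)Q(Q2 2017) = 4.48×76 + 1.11×335 + 1.36×287 = 340.48 + 371.85 + 390.32 = 1102.65
link = 1181.76/1102.65 = 1.071745
Link Q3 2017→Q4 2017:
ΣP(Q4 2017)Q(Q3 2017) = 4.91×67 + 1.40×388 + 1.07×344 = 328.97 + 543.2 + 368.08 = 1240.25
ΣP(Q3 2017)Q(Q3 2017) = 5.42×67 + 1.21×388 + 1.27×344 = 363.14 + 469.48 + 436.88 = 1269.5
link = 1240.25/1269.5 = 0.976959
Chained index = 100 × 0.970988 × 1.071745 × 0.976959 = 101.6675

101.67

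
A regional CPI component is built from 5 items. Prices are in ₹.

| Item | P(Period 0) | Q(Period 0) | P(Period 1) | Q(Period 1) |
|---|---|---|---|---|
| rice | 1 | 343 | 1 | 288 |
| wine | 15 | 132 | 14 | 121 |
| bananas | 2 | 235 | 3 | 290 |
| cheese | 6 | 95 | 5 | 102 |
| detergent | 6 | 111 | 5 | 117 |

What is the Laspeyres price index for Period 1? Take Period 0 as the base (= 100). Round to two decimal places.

Laspeyres price index uses base-period quantities as weights.
ΣP(Period 1)·Q(Period 0) = 1×343 + 14×132 + 3×235 + 5×95 + 5×111 = 343 + 1848 + 705 + 475 + 555 = 3926
ΣP(Period 0)·Q(Period 0) = 1×343 + 15×132 + 2×235 + 6×95 + 6×111 = 343 + 1980 + 470 + 570 + 666 = 4029
Index = 3926 / 4029 × 100 = 97.4435

97.44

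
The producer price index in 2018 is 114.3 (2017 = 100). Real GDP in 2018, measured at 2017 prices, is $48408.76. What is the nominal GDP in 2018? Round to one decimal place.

55331.2

Nominal = Real × (Index/100) = 48408.76 × (114.3/100)
        = 48408.76 × 1.143 = 55331.2127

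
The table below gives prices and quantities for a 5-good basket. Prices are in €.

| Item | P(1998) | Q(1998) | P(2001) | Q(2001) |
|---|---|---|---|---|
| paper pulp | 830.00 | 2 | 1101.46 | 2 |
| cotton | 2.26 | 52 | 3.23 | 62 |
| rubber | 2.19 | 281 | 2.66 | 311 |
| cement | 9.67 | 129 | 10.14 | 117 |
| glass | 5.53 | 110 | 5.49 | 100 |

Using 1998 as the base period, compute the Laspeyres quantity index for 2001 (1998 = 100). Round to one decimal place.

98.0

Laspeyres quantity index uses base-period prices as weights.
ΣP(1998)·Q(2001) = 830.00×2 + 2.26×62 + 2.19×311 + 9.67×117 + 5.53×100 = 1660 + 140.12 + 681.09 + 1131.39 + 553 = 4165.6
ΣP(1998)·Q(1998) = 830.00×2 + 2.26×52 + 2.19×281 + 9.67×129 + 5.53×110 = 1660 + 117.52 + 615.39 + 1247.43 + 608.3 = 4248.64
Index = 4165.6 / 4248.64 × 100 = 98.0455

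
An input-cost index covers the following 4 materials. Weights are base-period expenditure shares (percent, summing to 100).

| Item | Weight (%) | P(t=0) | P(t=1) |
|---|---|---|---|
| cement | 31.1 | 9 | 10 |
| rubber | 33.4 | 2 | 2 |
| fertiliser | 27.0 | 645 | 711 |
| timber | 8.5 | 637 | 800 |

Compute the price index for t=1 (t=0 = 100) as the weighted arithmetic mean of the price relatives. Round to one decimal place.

108.4

cement: 31.1 × (10/9) = 31.1 × 1.111111 = 34.5556
rubber: 33.4 × (2/2) = 33.4 × 1.000000 = 33.4000
fertiliser: 27.0 × (711/645) = 27.0 × 1.102326 = 29.7628
timber: 8.5 × (800/637) = 8.5 × 1.255887 = 10.6750
Index = Σ wᵢ·(p₁ᵢ/p₀ᵢ) = 34.5556 + 33.4000 + 29.7628 + 10.6750 = 108.3934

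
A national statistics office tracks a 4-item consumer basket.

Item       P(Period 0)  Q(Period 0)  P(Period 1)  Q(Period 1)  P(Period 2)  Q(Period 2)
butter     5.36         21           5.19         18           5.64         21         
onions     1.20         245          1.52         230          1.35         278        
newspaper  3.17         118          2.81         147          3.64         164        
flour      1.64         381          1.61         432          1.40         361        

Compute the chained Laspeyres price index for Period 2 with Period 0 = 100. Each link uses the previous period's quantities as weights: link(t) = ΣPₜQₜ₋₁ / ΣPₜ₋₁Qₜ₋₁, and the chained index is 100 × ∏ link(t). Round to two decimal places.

Link Period 0→Period 1:
ΣP(Period 1)Q(Period 0) = 5.19×21 + 1.52×245 + 2.81×118 + 1.61×381 = 108.99 + 372.4 + 331.58 + 613.41 = 1426.38
ΣP(Period 0)Q(Period 0) = 5.36×21 + 1.20×245 + 3.17×118 + 1.64×381 = 112.56 + 294 + 374.06 + 624.84 = 1405.46
link = 1426.38/1405.46 = 1.014885
Link Period 1→Period 2:
ΣP(Period 2)Q(Period 1) = 5.64×18 + 1.35×230 + 3.64×147 + 1.40×432 = 101.52 + 310.5 + 535.08 + 604.8 = 1551.9
ΣP(Period 1)Q(Period 1) = 5.19×18 + 1.52×230 + 2.81×147 + 1.61×432 = 93.42 + 349.6 + 413.07 + 695.52 = 1551.61
link = 1551.9/1551.61 = 1.000187
Chained index = 100 × 1.014885 × 1.000187 = 101.5074

101.51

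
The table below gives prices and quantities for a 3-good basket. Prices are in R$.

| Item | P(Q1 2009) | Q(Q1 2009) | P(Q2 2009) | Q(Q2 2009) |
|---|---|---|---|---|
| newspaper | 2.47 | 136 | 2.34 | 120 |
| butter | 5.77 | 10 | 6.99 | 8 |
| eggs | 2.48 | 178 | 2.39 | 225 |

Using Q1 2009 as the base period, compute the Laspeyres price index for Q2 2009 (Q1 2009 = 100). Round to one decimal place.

97.4

Laspeyres price index uses base-period quantities as weights.
ΣP(Q2 2009)·Q(Q1 2009) = 2.34×136 + 6.99×10 + 2.39×178 = 318.24 + 69.9 + 425.42 = 813.56
ΣP(Q1 2009)·Q(Q1 2009) = 2.47×136 + 5.77×10 + 2.48×178 = 335.92 + 57.7 + 441.44 = 835.06
Index = 813.56 / 835.06 × 100 = 97.4253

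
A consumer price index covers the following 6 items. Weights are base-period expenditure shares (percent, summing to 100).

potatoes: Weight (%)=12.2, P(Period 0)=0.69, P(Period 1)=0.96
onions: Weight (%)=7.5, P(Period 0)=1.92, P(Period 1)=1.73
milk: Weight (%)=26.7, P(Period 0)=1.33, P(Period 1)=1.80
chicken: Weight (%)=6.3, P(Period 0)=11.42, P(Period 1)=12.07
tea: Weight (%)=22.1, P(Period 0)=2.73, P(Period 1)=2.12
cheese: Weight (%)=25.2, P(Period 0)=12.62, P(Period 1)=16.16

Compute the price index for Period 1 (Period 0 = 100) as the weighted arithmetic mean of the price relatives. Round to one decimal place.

potatoes: 12.2 × (0.96/0.69) = 12.2 × 1.391304 = 16.9739
onions: 7.5 × (1.73/1.92) = 7.5 × 0.901042 = 6.7578
milk: 26.7 × (1.80/1.33) = 26.7 × 1.353383 = 36.1353
chicken: 6.3 × (12.07/11.42) = 6.3 × 1.056918 = 6.6586
tea: 22.1 × (2.12/2.73) = 22.1 × 0.776557 = 17.1619
cheese: 25.2 × (16.16/12.62) = 25.2 × 1.280507 = 32.2688
Index = Σ wᵢ·(p₁ᵢ/p₀ᵢ) = 16.9739 + 6.7578 + 36.1353 + 6.6586 + 17.1619 + 32.2688 = 115.9563

116.0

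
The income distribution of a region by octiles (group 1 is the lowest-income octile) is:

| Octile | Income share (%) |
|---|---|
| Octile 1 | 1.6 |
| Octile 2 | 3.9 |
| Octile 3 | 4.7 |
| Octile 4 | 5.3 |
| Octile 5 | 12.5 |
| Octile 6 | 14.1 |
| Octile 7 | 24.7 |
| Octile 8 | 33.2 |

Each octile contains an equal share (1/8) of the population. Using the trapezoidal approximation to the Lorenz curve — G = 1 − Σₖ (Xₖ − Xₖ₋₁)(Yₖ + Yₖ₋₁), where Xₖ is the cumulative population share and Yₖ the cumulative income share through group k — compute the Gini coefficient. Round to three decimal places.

0.451

Cumulative income shares Yₖ: 0.0160, 0.0550, 0.1020, 0.1550, 0.2800, 0.4210, 0.6680, 1.0000
Σ (Xₖ−Xₖ₋₁)(Yₖ+Yₖ₋₁) = (1/8)(0.0160+0.0000) + (1/8)(0.0550+0.0160) + (1/8)(0.1020+0.0550) + (1/8)(0.1550+0.1020) + (1/8)(0.2800+0.1550) + (1/8)(0.4210+0.2800) + (1/8)(0.6680+0.4210) + (1/8)(1.0000+0.6680)
  = 0.0020 + 0.0089 + 0.0196 + 0.0321 + 0.0544 + 0.0876 + 0.1361 + 0.2085 = 0.5493
G = 1 − 0.5493 = 0.4507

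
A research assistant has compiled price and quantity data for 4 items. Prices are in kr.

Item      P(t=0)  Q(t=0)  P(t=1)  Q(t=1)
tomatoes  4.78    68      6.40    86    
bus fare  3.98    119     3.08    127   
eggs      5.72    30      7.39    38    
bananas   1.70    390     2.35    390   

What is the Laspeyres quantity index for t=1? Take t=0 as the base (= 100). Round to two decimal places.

110.02

Laspeyres quantity index uses base-period prices as weights.
ΣP(t=0)·Q(t=1) = 4.78×86 + 3.98×127 + 5.72×38 + 1.70×390 = 411.08 + 505.46 + 217.36 + 663 = 1796.9
ΣP(t=0)·Q(t=0) = 4.78×68 + 3.98×119 + 5.72×30 + 1.70×390 = 325.04 + 473.62 + 171.6 + 663 = 1633.26
Index = 1796.9 / 1633.26 × 100 = 110.0192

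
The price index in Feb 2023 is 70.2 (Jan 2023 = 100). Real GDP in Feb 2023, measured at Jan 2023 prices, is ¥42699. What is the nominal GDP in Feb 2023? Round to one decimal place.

Nominal = Real × (Index/100) = 42699 × (70.2/100)
        = 42699 × 0.702 = 29974.6980

29974.7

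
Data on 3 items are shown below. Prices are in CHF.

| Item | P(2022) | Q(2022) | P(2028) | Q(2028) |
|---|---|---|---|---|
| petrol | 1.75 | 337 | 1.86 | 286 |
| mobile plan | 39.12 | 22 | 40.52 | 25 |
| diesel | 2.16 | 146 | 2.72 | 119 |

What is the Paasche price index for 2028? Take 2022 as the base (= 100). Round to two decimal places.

107.67

Paasche price index uses current-period quantities as weights.
ΣP(2028)·Q(2028) = 1.86×286 + 40.52×25 + 2.72×119 = 531.96 + 1013 + 323.68 = 1868.64
ΣP(2022)·Q(2028) = 1.75×286 + 39.12×25 + 2.16×119 = 500.5 + 978 + 257.04 = 1735.54
Index = 1868.64 / 1735.54 × 100 = 107.6691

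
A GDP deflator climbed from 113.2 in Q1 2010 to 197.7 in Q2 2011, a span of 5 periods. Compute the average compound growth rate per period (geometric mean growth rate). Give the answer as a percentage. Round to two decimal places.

Growth factor = (197.7/113.2)^(1/5) = (1.746466)^(1/5) = 1.117975
Growth rate = 1.117975 − 1 = 0.117975 = 11.7975%

11.80%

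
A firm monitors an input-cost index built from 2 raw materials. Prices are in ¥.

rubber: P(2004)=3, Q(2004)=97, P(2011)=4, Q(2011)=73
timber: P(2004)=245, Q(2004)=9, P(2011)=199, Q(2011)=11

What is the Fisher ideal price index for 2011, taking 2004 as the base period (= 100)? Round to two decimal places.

Laspeyres component (base-period weights):
ΣP(2011)Q(2004) = 4×97 + 199×9 = 388 + 1791 = 2179
ΣP(2004)Q(2004) = 3×97 + 245×9 = 291 + 2205 = 2496
L = 2179 / 2496 × 100 = 87.2997
Paasche component (current-period weights):
ΣP(2011)Q(2011) = 4×73 + 199×11 = 292 + 2189 = 2481
ΣP(2004)Q(2011) = 3×73 + 245×11 = 219 + 2695 = 2914
P = 2481 / 2914 × 100 = 85.1407
Fisher = √(L × P) = √(87.2997 × 85.1407) = 86.2134

86.21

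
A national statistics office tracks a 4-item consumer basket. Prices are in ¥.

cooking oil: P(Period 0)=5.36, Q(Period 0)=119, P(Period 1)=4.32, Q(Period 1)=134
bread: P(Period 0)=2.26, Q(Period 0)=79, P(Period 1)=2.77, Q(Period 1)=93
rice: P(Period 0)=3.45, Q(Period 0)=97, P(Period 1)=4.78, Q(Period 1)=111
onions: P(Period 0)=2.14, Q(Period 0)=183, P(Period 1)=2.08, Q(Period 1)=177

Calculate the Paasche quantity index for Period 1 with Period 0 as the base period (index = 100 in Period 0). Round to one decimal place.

110.0

Paasche quantity index uses current-period prices as weights.
ΣP(Period 1)·Q(Period 1) = 4.32×134 + 2.77×93 + 4.78×111 + 2.08×177 = 578.88 + 257.61 + 530.58 + 368.16 = 1735.23
ΣP(Period 1)·Q(Period 0) = 4.32×119 + 2.77×79 + 4.78×97 + 2.08×183 = 514.08 + 218.83 + 463.66 + 380.64 = 1577.21
Index = 1735.23 / 1577.21 × 100 = 110.0190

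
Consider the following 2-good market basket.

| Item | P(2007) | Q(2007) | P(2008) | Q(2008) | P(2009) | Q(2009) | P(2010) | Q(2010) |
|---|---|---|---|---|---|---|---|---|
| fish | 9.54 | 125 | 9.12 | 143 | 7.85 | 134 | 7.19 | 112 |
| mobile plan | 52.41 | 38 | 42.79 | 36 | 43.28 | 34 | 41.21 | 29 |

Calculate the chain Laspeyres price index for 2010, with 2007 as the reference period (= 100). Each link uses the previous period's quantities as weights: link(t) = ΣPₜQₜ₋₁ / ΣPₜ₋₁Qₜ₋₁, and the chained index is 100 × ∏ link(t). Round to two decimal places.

Link 2007→2008:
ΣP(2008)Q(2007) = 9.12×125 + 42.79×38 = 1140 + 1626.02 = 2766.02
ΣP(2007)Q(2007) = 9.54×125 + 52.41×38 = 1192.5 + 1991.58 = 3184.08
link = 2766.02/3184.08 = 0.868703
Link 2008→2009:
ΣP(2009)Q(2008) = 7.85×143 + 43.28×36 = 1122.55 + 1558.08 = 2680.63
ΣP(2008)Q(2008) = 9.12×143 + 42.79×36 = 1304.16 + 1540.44 = 2844.6
link = 2680.63/2844.6 = 0.942357
Link 2009→2010:
ΣP(2010)Q(2009) = 7.19×134 + 41.21×34 = 963.46 + 1401.14 = 2364.6
ΣP(2009)Q(2009) = 7.85×134 + 43.28×34 = 1051.9 + 1471.52 = 2523.42
link = 2364.6/2523.42 = 0.937062
Chained index = 100 × 0.868703 × 0.942357 × 0.937062 = 76.7106

76.71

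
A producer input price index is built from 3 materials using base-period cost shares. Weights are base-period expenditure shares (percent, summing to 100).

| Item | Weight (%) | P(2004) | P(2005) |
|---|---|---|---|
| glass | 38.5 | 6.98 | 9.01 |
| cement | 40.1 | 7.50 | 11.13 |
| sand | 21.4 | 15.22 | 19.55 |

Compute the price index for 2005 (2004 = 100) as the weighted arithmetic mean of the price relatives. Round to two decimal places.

136.69

glass: 38.5 × (9.01/6.98) = 38.5 × 1.290831 = 49.6970
cement: 40.1 × (11.13/7.50) = 40.1 × 1.484000 = 59.5084
sand: 21.4 × (19.55/15.22) = 21.4 × 1.284494 = 27.4882
Index = Σ wᵢ·(p₁ᵢ/p₀ᵢ) = 49.6970 + 59.5084 + 27.4882 = 136.6936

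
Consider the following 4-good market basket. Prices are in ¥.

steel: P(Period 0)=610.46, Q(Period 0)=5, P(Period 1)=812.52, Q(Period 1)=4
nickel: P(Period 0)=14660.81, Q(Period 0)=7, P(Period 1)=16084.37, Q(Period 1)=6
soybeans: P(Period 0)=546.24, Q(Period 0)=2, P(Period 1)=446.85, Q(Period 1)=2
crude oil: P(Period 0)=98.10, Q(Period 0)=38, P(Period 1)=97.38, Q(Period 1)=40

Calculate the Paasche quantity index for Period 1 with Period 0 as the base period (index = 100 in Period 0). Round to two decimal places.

86.22

Paasche quantity index uses current-period prices as weights.
ΣP(Period 1)·Q(Period 1) = 812.52×4 + 16084.37×6 + 446.85×2 + 97.38×40 = 3250.08 + 96506.22 + 893.7 + 3895.2 = 104545.2
ΣP(Period 1)·Q(Period 0) = 812.52×5 + 16084.37×7 + 446.85×2 + 97.38×38 = 4062.6 + 112590.59 + 893.7 + 3700.44 = 121247.33
Index = 104545.2 / 121247.33 × 100 = 86.2247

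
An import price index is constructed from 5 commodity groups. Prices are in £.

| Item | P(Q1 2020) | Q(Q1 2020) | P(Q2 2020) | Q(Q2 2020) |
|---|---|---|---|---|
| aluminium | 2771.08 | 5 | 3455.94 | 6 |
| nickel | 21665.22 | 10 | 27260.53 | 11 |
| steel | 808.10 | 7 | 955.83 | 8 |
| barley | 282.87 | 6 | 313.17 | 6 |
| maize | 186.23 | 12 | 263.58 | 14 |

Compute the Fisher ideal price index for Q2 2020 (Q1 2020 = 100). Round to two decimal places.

125.63

Laspeyres component (base-period weights):
ΣP(Q2 2020)Q(Q1 2020) = 3455.94×5 + 27260.53×10 + 955.83×7 + 313.17×6 + 263.58×12 = 17279.7 + 272605.3 + 6690.81 + 1879.02 + 3162.96 = 301617.79
ΣP(Q1 2020)Q(Q1 2020) = 2771.08×5 + 21665.22×10 + 808.10×7 + 282.87×6 + 186.23×12 = 13855.4 + 216652.2 + 5656.7 + 1697.22 + 2234.76 = 240096.28
L = 301617.79 / 240096.28 × 100 = 125.6237
Paasche component (current-period weights):
ΣP(Q2 2020)Q(Q2 2020) = 3455.94×6 + 27260.53×11 + 955.83×8 + 313.17×6 + 263.58×14 = 20735.64 + 299865.83 + 7646.64 + 1879.02 + 3690.12 = 333817.25
ΣP(Q1 2020)Q(Q2 2020) = 2771.08×6 + 21665.22×11 + 808.10×8 + 282.87×6 + 186.23×14 = 16626.48 + 238317.42 + 6464.8 + 1697.22 + 2607.22 = 265713.14
P = 333817.25 / 265713.14 × 100 = 125.6307
Fisher = √(L × P) = √(125.6237 × 125.6307) = 125.6272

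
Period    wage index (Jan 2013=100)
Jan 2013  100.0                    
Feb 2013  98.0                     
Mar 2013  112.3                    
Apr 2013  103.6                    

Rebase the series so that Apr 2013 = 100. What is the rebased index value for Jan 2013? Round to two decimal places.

Rebased(Jan 2013) = 100.0 / 103.6 × 100 = 96.5251

96.53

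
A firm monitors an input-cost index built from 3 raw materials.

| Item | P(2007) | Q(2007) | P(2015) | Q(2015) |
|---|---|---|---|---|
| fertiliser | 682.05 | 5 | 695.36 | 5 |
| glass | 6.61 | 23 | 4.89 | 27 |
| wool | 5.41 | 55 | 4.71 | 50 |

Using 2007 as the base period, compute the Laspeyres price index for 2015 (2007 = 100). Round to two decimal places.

Laspeyres price index uses base-period quantities as weights.
ΣP(2015)·Q(2007) = 695.36×5 + 4.89×23 + 4.71×55 = 3476.8 + 112.47 + 259.05 = 3848.32
ΣP(2007)·Q(2007) = 682.05×5 + 6.61×23 + 5.41×55 = 3410.25 + 152.03 + 297.55 = 3859.83
Index = 3848.32 / 3859.83 × 100 = 99.7018

99.70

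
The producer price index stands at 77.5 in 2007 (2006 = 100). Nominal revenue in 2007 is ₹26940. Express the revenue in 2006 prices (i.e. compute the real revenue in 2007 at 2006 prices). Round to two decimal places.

Real = Nominal ÷ (Index/100) = 26940 ÷ (77.5/100)
     = 26940 ÷ 0.775 = 34761.2903

34761.29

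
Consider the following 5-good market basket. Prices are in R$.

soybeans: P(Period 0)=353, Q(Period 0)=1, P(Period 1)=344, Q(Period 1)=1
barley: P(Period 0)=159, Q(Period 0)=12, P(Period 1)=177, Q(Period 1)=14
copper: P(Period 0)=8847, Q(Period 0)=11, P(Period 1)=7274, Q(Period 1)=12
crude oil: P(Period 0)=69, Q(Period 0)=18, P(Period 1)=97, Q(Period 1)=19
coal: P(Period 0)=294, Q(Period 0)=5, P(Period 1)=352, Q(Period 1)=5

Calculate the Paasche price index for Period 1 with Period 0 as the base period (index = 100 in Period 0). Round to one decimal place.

Paasche price index uses current-period quantities as weights.
ΣP(Period 1)·Q(Period 1) = 344×1 + 177×14 + 7274×12 + 97×19 + 352×5 = 344 + 2478 + 87288 + 1843 + 1760 = 93713
ΣP(Period 0)·Q(Period 1) = 353×1 + 159×14 + 8847×12 + 69×19 + 294×5 = 353 + 2226 + 106164 + 1311 + 1470 = 111524
Index = 93713 / 111524 × 100 = 84.0294

84.0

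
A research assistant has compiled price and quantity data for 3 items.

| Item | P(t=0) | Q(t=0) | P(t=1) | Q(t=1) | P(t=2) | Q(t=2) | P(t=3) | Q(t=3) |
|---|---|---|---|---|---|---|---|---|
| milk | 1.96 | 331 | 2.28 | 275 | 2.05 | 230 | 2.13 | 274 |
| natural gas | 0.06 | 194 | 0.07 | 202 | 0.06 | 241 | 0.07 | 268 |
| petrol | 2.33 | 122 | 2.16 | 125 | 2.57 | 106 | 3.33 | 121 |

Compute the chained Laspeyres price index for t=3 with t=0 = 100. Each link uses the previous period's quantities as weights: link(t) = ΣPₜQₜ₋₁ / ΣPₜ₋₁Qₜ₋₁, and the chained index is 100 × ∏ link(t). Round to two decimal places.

Link t=0→t=1:
ΣP(t=1)Q(t=0) = 2.28×331 + 0.07×194 + 2.16×122 = 754.68 + 13.58 + 263.52 = 1031.78
ΣP(t=0)Q(t=0) = 1.96×331 + 0.06×194 + 2.33×122 = 648.76 + 11.64 + 284.26 = 944.66
link = 1031.78/944.66 = 1.092224
Link t=1→t=2:
ΣP(t=2)Q(t=1) = 2.05×275 + 0.06×202 + 2.57×125 = 563.75 + 12.12 + 321.25 = 897.12
ΣP(t=1)Q(t=1) = 2.28×275 + 0.07×202 + 2.16×125 = 627 + 14.14 + 270 = 911.14
link = 897.12/911.14 = 0.984613
Link t=2→t=3:
ΣP(t=3)Q(t=2) = 2.13×230 + 0.07×241 + 3.33×106 = 489.9 + 16.87 + 352.98 = 859.75
ΣP(t=2)Q(t=2) = 2.05×230 + 0.06×241 + 2.57×106 = 471.5 + 14.46 + 272.42 = 758.38
link = 859.75/758.38 = 1.133666
Chained index = 100 × 1.092224 × 0.984613 × 1.133666 = 121.9165

121.92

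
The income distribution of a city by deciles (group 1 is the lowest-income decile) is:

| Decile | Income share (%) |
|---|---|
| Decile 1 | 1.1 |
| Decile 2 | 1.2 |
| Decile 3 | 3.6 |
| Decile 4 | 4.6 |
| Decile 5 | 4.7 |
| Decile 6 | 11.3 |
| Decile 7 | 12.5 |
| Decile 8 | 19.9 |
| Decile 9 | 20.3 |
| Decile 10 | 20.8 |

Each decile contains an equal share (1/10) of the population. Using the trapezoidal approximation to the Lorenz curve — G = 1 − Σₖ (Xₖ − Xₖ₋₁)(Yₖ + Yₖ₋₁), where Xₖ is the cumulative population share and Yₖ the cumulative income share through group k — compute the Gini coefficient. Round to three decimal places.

0.423

Cumulative income shares Yₖ: 0.0110, 0.0230, 0.0590, 0.1050, 0.1520, 0.2650, 0.3900, 0.5890, 0.7920, 1.0000
Σ (Xₖ−Xₖ₋₁)(Yₖ+Yₖ₋₁) = (1/10)(0.0110+0.0000) + (1/10)(0.0230+0.0110) + (1/10)(0.0590+0.0230) + (1/10)(0.1050+0.0590) + (1/10)(0.1520+0.1050) + (1/10)(0.2650+0.1520) + (1/10)(0.3900+0.2650) + (1/10)(0.5890+0.3900) + (1/10)(0.7920+0.5890) + (1/10)(1.0000+0.7920)
  = 0.0011 + 0.0034 + 0.0082 + 0.0164 + 0.0257 + 0.0417 + 0.0655 + 0.0979 + 0.1381 + 0.1792 = 0.5772
G = 1 − 0.5772 = 0.4228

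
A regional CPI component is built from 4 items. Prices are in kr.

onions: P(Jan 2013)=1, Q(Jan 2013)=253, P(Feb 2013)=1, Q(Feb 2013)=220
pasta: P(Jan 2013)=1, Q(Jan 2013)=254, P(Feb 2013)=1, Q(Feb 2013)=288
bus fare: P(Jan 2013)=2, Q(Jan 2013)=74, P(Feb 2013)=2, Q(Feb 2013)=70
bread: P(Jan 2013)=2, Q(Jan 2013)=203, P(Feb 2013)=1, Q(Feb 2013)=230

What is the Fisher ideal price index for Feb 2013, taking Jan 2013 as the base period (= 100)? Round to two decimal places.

Laspeyres component (base-period weights):
ΣP(Feb 2013)Q(Jan 2013) = 1×253 + 1×254 + 2×74 + 1×203 = 253 + 254 + 148 + 203 = 858
ΣP(Jan 2013)Q(Jan 2013) = 1×253 + 1×254 + 2×74 + 2×203 = 253 + 254 + 148 + 406 = 1061
L = 858 / 1061 × 100 = 80.8671
Paasche component (current-period weights):
ΣP(Feb 2013)Q(Feb 2013) = 1×220 + 1×288 + 2×70 + 1×230 = 220 + 288 + 140 + 230 = 878
ΣP(Jan 2013)Q(Feb 2013) = 1×220 + 1×288 + 2×70 + 2×230 = 220 + 288 + 140 + 460 = 1108
P = 878 / 1108 × 100 = 79.2419
Fisher = √(L × P) = √(80.8671 × 79.2419) = 80.0504

80.05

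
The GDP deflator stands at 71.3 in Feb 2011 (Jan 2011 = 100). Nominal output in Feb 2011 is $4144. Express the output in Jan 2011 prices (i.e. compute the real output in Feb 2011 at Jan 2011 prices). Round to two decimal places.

5812.06

Real = Nominal ÷ (Index/100) = 4144 ÷ (71.3/100)
     = 4144 ÷ 0.713 = 5812.0617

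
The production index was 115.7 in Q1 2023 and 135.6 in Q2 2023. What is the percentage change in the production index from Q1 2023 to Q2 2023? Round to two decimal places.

Change = (135.6 − 115.7) / 115.7 × 100
       = 19.9 / 115.7 × 100 = 17.1997%

17.20%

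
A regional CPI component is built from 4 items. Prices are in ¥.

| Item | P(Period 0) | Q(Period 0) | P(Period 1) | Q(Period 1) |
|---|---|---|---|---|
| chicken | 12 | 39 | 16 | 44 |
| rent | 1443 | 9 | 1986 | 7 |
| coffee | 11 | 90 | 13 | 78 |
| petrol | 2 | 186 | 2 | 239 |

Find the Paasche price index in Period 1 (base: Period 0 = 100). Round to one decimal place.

134.5

Paasche price index uses current-period quantities as weights.
ΣP(Period 1)·Q(Period 1) = 16×44 + 1986×7 + 13×78 + 2×239 = 704 + 13902 + 1014 + 478 = 16098
ΣP(Period 0)·Q(Period 1) = 12×44 + 1443×7 + 11×78 + 2×239 = 528 + 10101 + 858 + 478 = 11965
Index = 16098 / 11965 × 100 = 134.5424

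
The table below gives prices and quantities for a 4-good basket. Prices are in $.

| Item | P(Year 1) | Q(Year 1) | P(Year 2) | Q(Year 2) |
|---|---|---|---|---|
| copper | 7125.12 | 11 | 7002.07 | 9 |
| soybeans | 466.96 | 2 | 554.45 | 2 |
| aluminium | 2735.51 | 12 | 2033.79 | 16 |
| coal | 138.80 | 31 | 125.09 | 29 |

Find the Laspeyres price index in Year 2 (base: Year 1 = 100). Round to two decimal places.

91.39

Laspeyres price index uses base-period quantities as weights.
ΣP(Year 2)·Q(Year 1) = 7002.07×11 + 554.45×2 + 2033.79×12 + 125.09×31 = 77022.77 + 1108.9 + 24405.48 + 3877.79 = 106414.94
ΣP(Year 1)·Q(Year 1) = 7125.12×11 + 466.96×2 + 2735.51×12 + 138.80×31 = 78376.32 + 933.92 + 32826.12 + 4302.8 = 116439.16
Index = 106414.94 / 116439.16 × 100 = 91.3910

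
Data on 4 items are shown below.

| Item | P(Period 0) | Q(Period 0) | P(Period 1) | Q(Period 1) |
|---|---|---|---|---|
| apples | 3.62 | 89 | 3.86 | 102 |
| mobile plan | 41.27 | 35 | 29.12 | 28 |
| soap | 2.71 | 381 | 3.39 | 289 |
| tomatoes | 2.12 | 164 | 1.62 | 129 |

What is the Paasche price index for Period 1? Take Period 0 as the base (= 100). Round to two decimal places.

92.88

Paasche price index uses current-period quantities as weights.
ΣP(Period 1)·Q(Period 1) = 3.86×102 + 29.12×28 + 3.39×289 + 1.62×129 = 393.72 + 815.36 + 979.71 + 208.98 = 2397.77
ΣP(Period 0)·Q(Period 1) = 3.62×102 + 41.27×28 + 2.71×289 + 2.12×129 = 369.24 + 1155.56 + 783.19 + 273.48 = 2581.47
Index = 2397.77 / 2581.47 × 100 = 92.8839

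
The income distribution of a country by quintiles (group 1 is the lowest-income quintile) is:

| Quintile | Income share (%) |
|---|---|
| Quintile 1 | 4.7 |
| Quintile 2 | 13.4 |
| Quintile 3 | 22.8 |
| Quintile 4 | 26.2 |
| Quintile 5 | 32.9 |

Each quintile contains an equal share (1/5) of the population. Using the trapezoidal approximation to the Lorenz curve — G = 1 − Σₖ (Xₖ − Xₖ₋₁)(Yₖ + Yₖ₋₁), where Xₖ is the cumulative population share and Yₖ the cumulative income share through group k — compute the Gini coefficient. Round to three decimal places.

0.277

Cumulative income shares Yₖ: 0.0470, 0.1810, 0.4090, 0.6710, 1.0000
Σ (Xₖ−Xₖ₋₁)(Yₖ+Yₖ₋₁) = (1/5)(0.0470+0.0000) + (1/5)(0.1810+0.0470) + (1/5)(0.4090+0.1810) + (1/5)(0.6710+0.4090) + (1/5)(1.0000+0.6710)
  = 0.0094 + 0.0456 + 0.1180 + 0.2160 + 0.3342 = 0.7232
G = 1 − 0.7232 = 0.2768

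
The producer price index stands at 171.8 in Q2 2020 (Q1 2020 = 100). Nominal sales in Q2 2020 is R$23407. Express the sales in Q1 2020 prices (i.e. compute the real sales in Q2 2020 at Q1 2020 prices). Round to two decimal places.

Real = Nominal ÷ (Index/100) = 23407 ÷ (171.8/100)
     = 23407 ÷ 1.718 = 13624.5634

13624.56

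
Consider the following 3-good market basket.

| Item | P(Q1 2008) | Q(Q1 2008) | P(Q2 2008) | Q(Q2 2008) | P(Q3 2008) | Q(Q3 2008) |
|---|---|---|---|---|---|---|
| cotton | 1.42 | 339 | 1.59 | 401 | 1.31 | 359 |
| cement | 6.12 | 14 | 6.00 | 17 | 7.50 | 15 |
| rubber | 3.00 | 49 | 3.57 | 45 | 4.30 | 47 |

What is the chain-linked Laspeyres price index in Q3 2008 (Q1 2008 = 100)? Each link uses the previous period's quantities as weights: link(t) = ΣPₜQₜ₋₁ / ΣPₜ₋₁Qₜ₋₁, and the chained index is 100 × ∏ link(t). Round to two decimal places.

105.05

Link Q1 2008→Q2 2008:
ΣP(Q2 2008)Q(Q1 2008) = 1.59×339 + 6.00×14 + 3.57×49 = 539.01 + 84 + 174.93 = 797.94
ΣP(Q1 2008)Q(Q1 2008) = 1.42×339 + 6.12×14 + 3.00×49 = 481.38 + 85.68 + 147 = 714.06
link = 797.94/714.06 = 1.117469
Link Q2 2008→Q3 2008:
ΣP(Q3 2008)Q(Q2 2008) = 1.31×401 + 7.50×17 + 4.30×45 = 525.31 + 127.5 + 193.5 = 846.31
ΣP(Q2 2008)Q(Q2 2008) = 1.59×401 + 6.00×17 + 3.57×45 = 637.59 + 102 + 160.65 = 900.24
link = 846.31/900.24 = 0.940094
Chained index = 100 × 1.117469 × 0.940094 = 105.0526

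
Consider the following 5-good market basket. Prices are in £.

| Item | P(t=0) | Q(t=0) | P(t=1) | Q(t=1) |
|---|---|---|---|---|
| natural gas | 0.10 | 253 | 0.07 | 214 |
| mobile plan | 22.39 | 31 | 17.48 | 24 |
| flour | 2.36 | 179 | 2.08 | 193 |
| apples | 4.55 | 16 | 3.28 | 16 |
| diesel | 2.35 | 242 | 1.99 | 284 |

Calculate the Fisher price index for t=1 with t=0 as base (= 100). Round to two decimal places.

82.53

Laspeyres component (base-period weights):
ΣP(t=1)Q(t=0) = 0.07×253 + 17.48×31 + 2.08×179 + 3.28×16 + 1.99×242 = 17.71 + 541.88 + 372.32 + 52.48 + 481.58 = 1465.97
ΣP(t=0)Q(t=0) = 0.10×253 + 22.39×31 + 2.36×179 + 4.55×16 + 2.35×242 = 25.3 + 694.09 + 422.44 + 72.8 + 568.7 = 1783.33
L = 1465.97 / 1783.33 × 100 = 82.2041
Paasche component (current-period weights):
ΣP(t=1)Q(t=1) = 0.07×214 + 17.48×24 + 2.08×193 + 3.28×16 + 1.99×284 = 14.98 + 419.52 + 401.44 + 52.48 + 565.16 = 1453.58
ΣP(t=0)Q(t=1) = 0.10×214 + 22.39×24 + 2.36×193 + 4.55×16 + 2.35×284 = 21.4 + 537.36 + 455.48 + 72.8 + 667.4 = 1754.44
P = 1453.58 / 1754.44 × 100 = 82.8515
Fisher = √(L × P) = √(82.2041 × 82.8515) = 82.5272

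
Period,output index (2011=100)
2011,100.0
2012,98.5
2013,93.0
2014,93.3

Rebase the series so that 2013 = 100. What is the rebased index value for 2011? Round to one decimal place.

107.5

Rebased(2011) = 100.0 / 93.0 × 100 = 107.5269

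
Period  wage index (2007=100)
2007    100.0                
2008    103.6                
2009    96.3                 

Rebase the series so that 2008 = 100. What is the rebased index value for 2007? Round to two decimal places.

96.53

Rebased(2007) = 100.0 / 103.6 × 100 = 96.5251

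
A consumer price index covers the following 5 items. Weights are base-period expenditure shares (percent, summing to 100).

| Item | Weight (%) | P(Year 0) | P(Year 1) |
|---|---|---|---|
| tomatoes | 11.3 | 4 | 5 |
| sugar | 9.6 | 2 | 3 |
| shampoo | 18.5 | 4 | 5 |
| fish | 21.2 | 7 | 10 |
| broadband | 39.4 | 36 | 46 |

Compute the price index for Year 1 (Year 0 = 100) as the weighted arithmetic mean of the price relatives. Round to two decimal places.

tomatoes: 11.3 × (5/4) = 11.3 × 1.250000 = 14.1250
sugar: 9.6 × (3/2) = 9.6 × 1.500000 = 14.4000
shampoo: 18.5 × (5/4) = 18.5 × 1.250000 = 23.1250
fish: 21.2 × (10/7) = 21.2 × 1.428571 = 30.2857
broadband: 39.4 × (46/36) = 39.4 × 1.277778 = 50.3444
Index = Σ wᵢ·(p₁ᵢ/p₀ᵢ) = 14.1250 + 14.4000 + 23.1250 + 30.2857 + 50.3444 = 132.2802

132.28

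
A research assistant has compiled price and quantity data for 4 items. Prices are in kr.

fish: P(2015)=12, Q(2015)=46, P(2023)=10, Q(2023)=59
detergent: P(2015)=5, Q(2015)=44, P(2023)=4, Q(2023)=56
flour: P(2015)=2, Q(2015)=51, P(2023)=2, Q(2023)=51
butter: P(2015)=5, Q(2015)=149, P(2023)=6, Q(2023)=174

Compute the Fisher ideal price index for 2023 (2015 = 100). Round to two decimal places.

Laspeyres component (base-period weights):
ΣP(2023)Q(2015) = 10×46 + 4×44 + 2×51 + 6×149 = 460 + 176 + 102 + 894 = 1632
ΣP(2015)Q(2015) = 12×46 + 5×44 + 2×51 + 5×149 = 552 + 220 + 102 + 745 = 1619
L = 1632 / 1619 × 100 = 100.8030
Paasche component (current-period weights):
ΣP(2023)Q(2023) = 10×59 + 4×56 + 2×51 + 6×174 = 590 + 224 + 102 + 1044 = 1960
ΣP(2015)Q(2023) = 12×59 + 5×56 + 2×51 + 5×174 = 708 + 280 + 102 + 870 = 1960
P = 1960 / 1960 × 100 = 100.0000
Fisher = √(L × P) = √(100.8030 × 100.0000) = 100.4007

100.40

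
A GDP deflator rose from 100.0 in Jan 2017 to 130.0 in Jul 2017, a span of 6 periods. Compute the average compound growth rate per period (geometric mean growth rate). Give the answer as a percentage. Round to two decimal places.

4.47%

Growth factor = (130.0/100.0)^(1/6) = (1.300000)^(1/6) = 1.044698
Growth rate = 1.044698 − 1 = 0.044698 = 4.4698%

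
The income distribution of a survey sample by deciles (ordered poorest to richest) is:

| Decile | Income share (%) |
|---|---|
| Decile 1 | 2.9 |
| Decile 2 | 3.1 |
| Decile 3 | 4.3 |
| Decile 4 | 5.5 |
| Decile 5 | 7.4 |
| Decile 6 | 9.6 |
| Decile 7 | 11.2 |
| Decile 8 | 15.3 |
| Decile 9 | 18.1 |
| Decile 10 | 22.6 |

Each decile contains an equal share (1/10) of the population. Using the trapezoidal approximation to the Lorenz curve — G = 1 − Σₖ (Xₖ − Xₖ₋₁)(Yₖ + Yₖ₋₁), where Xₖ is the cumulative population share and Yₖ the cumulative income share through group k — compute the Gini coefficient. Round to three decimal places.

Cumulative income shares Yₖ: 0.0290, 0.0600, 0.1030, 0.1580, 0.2320, 0.3280, 0.4400, 0.5930, 0.7740, 1.0000
Σ (Xₖ−Xₖ₋₁)(Yₖ+Yₖ₋₁) = (1/10)(0.0290+0.0000) + (1/10)(0.0600+0.0290) + (1/10)(0.1030+0.0600) + (1/10)(0.1580+0.1030) + (1/10)(0.2320+0.1580) + (1/10)(0.3280+0.2320) + (1/10)(0.4400+0.3280) + (1/10)(0.5930+0.4400) + (1/10)(0.7740+0.5930) + (1/10)(1.0000+0.7740)
  = 0.0029 + 0.0089 + 0.0163 + 0.0261 + 0.0390 + 0.0560 + 0.0768 + 0.1033 + 0.1367 + 0.1774 = 0.6434
G = 1 − 0.6434 = 0.3566

0.357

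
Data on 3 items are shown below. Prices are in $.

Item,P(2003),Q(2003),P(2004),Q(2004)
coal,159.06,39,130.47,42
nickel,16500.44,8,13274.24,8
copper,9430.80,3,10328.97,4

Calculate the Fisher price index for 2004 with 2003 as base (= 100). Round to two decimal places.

86.08

Laspeyres component (base-period weights):
ΣP(2004)Q(2003) = 130.47×39 + 13274.24×8 + 10328.97×3 = 5088.33 + 106193.92 + 30986.91 = 142269.16
ΣP(2003)Q(2003) = 159.06×39 + 16500.44×8 + 9430.80×3 = 6203.34 + 132003.52 + 28292.4 = 166499.26
L = 142269.16 / 166499.26 × 100 = 85.4473
Paasche component (current-period weights):
ΣP(2004)Q(2004) = 130.47×42 + 13274.24×8 + 10328.97×4 = 5479.74 + 106193.92 + 41315.88 = 152989.54
ΣP(2003)Q(2004) = 159.06×42 + 16500.44×8 + 9430.80×4 = 6680.52 + 132003.52 + 37723.2 = 176407.24
P = 152989.54 / 176407.24 × 100 = 86.7252
Fisher = √(L × P) = √(85.4473 × 86.7252) = 86.0839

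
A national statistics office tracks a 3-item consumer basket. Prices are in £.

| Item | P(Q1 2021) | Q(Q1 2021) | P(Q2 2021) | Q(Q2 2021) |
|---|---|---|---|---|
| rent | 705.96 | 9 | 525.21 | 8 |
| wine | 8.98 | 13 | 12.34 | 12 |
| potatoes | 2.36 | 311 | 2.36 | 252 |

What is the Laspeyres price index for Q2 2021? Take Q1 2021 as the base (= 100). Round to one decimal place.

Laspeyres price index uses base-period quantities as weights.
ΣP(Q2 2021)·Q(Q1 2021) = 525.21×9 + 12.34×13 + 2.36×311 = 4726.89 + 160.42 + 733.96 = 5621.27
ΣP(Q1 2021)·Q(Q1 2021) = 705.96×9 + 8.98×13 + 2.36×311 = 6353.64 + 116.74 + 733.96 = 7204.34
Index = 5621.27 / 7204.34 × 100 = 78.0262

78.0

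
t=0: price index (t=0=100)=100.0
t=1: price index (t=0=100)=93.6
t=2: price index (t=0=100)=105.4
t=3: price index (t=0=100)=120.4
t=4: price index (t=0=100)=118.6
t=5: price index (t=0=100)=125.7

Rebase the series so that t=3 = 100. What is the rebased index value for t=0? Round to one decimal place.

Rebased(t=0) = 100.0 / 120.4 × 100 = 83.0565

83.1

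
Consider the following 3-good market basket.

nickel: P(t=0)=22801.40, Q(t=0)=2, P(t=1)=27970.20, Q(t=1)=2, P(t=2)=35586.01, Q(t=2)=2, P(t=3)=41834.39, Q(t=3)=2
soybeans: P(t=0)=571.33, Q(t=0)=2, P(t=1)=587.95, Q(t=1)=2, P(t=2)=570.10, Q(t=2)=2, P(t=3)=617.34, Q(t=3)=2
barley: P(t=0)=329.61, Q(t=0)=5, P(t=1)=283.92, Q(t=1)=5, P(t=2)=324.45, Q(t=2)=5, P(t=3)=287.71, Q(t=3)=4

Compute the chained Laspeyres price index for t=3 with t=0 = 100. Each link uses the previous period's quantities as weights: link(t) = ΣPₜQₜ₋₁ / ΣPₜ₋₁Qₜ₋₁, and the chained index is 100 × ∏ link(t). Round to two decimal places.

178.42

Link t=0→t=1:
ΣP(t=1)Q(t=0) = 27970.20×2 + 587.95×2 + 283.92×5 = 55940.4 + 1175.9 + 1419.6 = 58535.9
ΣP(t=0)Q(t=0) = 22801.40×2 + 571.33×2 + 329.61×5 = 45602.8 + 1142.66 + 1648.05 = 48393.51
link = 58535.9/48393.51 = 1.209582
Link t=1→t=2:
ΣP(t=2)Q(t=1) = 35586.01×2 + 570.10×2 + 324.45×5 = 71172.02 + 1140.2 + 1622.25 = 73934.47
ΣP(t=1)Q(t=1) = 27970.20×2 + 587.95×2 + 283.92×5 = 55940.4 + 1175.9 + 1419.6 = 58535.9
link = 73934.47/58535.9 = 1.263062
Link t=2→t=3:
ΣP(t=3)Q(t=2) = 41834.39×2 + 617.34×2 + 287.71×5 = 83668.78 + 1234.68 + 1438.55 = 86342.01
ΣP(t=2)Q(t=2) = 35586.01×2 + 570.10×2 + 324.45×5 = 71172.02 + 1140.2 + 1622.25 = 73934.47
link = 86342.01/73934.47 = 1.167818
Chained index = 100 × 1.209582 × 1.263062 × 1.167818 = 178.4165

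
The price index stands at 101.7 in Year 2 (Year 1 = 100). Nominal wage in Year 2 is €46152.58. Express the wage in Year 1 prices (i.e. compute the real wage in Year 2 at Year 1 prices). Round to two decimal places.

Real = Nominal ÷ (Index/100) = 46152.58 ÷ (101.7/100)
     = 46152.58 ÷ 1.017 = 45381.1013

45381.10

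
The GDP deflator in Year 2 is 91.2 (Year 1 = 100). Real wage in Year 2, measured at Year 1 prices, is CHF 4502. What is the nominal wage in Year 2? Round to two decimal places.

Nominal = Real × (Index/100) = 4502 × (91.2/100)
        = 4502 × 0.912 = 4105.8240

4105.82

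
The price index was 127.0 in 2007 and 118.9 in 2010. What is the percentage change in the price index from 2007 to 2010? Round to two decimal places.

-6.38%

Change = (118.9 − 127.0) / 127.0 × 100
       = -8.1 / 127.0 × 100 = -6.3780%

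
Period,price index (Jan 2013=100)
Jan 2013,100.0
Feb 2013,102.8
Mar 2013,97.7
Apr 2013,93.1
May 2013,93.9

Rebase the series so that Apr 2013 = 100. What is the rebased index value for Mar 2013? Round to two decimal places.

104.94

Rebased(Mar 2013) = 97.7 / 93.1 × 100 = 104.9409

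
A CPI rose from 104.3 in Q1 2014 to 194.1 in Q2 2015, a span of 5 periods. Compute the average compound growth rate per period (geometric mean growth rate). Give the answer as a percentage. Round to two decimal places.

Growth factor = (194.1/104.3)^(1/5) = (1.860978)^(1/5) = 1.132265
Growth rate = 1.132265 − 1 = 0.132265 = 13.2265%

13.23%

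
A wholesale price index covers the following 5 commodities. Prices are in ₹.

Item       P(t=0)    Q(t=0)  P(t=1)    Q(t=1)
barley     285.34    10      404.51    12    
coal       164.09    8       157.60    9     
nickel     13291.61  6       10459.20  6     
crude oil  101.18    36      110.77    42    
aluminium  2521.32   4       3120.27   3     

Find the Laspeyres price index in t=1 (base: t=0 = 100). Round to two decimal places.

86.57

Laspeyres price index uses base-period quantities as weights.
ΣP(t=1)·Q(t=0) = 404.51×10 + 157.60×8 + 10459.20×6 + 110.77×36 + 3120.27×4 = 4045.1 + 1260.8 + 62755.2 + 3987.72 + 12481.08 = 84529.9
ΣP(t=0)·Q(t=0) = 285.34×10 + 164.09×8 + 13291.61×6 + 101.18×36 + 2521.32×4 = 2853.4 + 1312.72 + 79749.66 + 3642.48 + 10085.28 = 97643.54
Index = 84529.9 / 97643.54 × 100 = 86.5699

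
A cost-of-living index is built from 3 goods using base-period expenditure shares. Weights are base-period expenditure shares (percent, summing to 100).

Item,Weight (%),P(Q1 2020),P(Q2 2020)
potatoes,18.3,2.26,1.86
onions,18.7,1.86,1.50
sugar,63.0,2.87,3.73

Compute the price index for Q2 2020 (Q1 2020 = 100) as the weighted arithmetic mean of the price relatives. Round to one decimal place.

potatoes: 18.3 × (1.86/2.26) = 18.3 × 0.823009 = 15.0611
onions: 18.7 × (1.50/1.86) = 18.7 × 0.806452 = 15.0806
sugar: 63.0 × (3.73/2.87) = 63.0 × 1.299652 = 81.8780
Index = Σ wᵢ·(p₁ᵢ/p₀ᵢ) = 15.0611 + 15.0806 + 81.8780 = 112.0198

112.0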